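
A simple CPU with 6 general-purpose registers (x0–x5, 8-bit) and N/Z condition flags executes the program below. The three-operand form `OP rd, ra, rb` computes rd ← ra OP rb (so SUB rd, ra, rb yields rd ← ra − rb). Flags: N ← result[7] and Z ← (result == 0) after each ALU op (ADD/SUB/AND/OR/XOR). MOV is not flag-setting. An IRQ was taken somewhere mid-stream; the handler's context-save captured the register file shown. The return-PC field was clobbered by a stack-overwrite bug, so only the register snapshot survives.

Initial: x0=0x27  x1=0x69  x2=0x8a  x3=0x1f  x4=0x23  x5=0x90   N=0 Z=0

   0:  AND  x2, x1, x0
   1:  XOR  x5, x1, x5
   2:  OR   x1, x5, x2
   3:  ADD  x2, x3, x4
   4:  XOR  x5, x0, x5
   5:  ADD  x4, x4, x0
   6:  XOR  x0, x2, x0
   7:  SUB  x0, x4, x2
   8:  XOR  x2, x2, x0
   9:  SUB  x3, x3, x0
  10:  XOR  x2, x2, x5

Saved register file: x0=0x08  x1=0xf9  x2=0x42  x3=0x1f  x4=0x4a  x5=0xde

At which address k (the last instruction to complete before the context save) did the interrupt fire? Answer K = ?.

K = 7

after  0: x0=0x27 x1=0x69 x2=0x21 x3=0x1f x4=0x23 x5=0x90  N=0 Z=0
after  1: x0=0x27 x1=0x69 x2=0x21 x3=0x1f x4=0x23 x5=0xf9  N=1 Z=0
after  2: x0=0x27 x1=0xf9 x2=0x21 x3=0x1f x4=0x23 x5=0xf9  N=1 Z=0
after  3: x0=0x27 x1=0xf9 x2=0x42 x3=0x1f x4=0x23 x5=0xf9  N=0 Z=0
after  4: x0=0x27 x1=0xf9 x2=0x42 x3=0x1f x4=0x23 x5=0xde  N=1 Z=0
after  5: x0=0x27 x1=0xf9 x2=0x42 x3=0x1f x4=0x4a x5=0xde  N=0 Z=0
after  6: x0=0x65 x1=0xf9 x2=0x42 x3=0x1f x4=0x4a x5=0xde  N=0 Z=0
after  7: x0=0x08 x1=0xf9 x2=0x42 x3=0x1f x4=0x4a x5=0xde  N=0 Z=0
-- IRQ taken; context saved, return-PC = 8 --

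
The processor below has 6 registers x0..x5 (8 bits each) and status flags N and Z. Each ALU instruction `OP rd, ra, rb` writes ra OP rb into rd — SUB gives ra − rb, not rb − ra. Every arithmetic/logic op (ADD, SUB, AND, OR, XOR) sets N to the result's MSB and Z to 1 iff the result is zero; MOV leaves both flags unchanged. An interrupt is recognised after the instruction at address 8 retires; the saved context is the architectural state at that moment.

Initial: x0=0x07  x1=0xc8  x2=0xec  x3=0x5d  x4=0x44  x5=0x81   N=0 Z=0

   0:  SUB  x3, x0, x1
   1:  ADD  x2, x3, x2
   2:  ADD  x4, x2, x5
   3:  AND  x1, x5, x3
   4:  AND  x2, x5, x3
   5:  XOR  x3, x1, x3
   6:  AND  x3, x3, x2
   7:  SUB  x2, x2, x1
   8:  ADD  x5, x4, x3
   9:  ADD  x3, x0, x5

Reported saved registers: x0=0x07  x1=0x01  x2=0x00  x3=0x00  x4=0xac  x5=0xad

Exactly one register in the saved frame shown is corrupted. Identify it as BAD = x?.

after  0: x0=0x07 x1=0xc8 x2=0xec x3=0x3f x4=0x44 x5=0x81  N=0 Z=0
after  1: x0=0x07 x1=0xc8 x2=0x2b x3=0x3f x4=0x44 x5=0x81  N=0 Z=0
after  2: x0=0x07 x1=0xc8 x2=0x2b x3=0x3f x4=0xac x5=0x81  N=1 Z=0
after  3: x0=0x07 x1=0x01 x2=0x2b x3=0x3f x4=0xac x5=0x81  N=0 Z=0
after  4: x0=0x07 x1=0x01 x2=0x01 x3=0x3f x4=0xac x5=0x81  N=0 Z=0
after  5: x0=0x07 x1=0x01 x2=0x01 x3=0x3e x4=0xac x5=0x81  N=0 Z=0
after  6: x0=0x07 x1=0x01 x2=0x01 x3=0x00 x4=0xac x5=0x81  N=0 Z=1
after  7: x0=0x07 x1=0x01 x2=0x00 x3=0x00 x4=0xac x5=0x81  N=0 Z=1
after  8: x0=0x07 x1=0x01 x2=0x00 x3=0x00 x4=0xac x5=0xac  N=1 Z=0
-- IRQ taken; context saved, return-PC = 9 --
mismatch: x5: reported 0xad vs actual 0xac

BAD = x5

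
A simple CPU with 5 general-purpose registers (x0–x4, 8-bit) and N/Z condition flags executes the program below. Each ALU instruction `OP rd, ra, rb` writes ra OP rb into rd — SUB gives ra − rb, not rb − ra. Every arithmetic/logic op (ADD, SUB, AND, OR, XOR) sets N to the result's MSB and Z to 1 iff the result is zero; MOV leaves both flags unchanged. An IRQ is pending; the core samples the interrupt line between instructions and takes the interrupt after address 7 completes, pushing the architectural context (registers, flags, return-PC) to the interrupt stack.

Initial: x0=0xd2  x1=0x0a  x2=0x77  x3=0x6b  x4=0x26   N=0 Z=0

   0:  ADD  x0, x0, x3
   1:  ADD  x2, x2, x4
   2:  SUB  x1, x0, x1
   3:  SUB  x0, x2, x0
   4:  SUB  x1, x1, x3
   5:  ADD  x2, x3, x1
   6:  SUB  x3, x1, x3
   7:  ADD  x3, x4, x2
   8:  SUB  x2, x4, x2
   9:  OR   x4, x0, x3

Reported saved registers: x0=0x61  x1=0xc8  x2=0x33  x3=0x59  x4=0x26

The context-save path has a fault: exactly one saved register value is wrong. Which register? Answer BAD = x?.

after  0: x0=0x3d x1=0x0a x2=0x77 x3=0x6b x4=0x26  N=0 Z=0
after  1: x0=0x3d x1=0x0a x2=0x9d x3=0x6b x4=0x26  N=1 Z=0
after  2: x0=0x3d x1=0x33 x2=0x9d x3=0x6b x4=0x26  N=0 Z=0
after  3: x0=0x60 x1=0x33 x2=0x9d x3=0x6b x4=0x26  N=0 Z=0
after  4: x0=0x60 x1=0xc8 x2=0x9d x3=0x6b x4=0x26  N=1 Z=0
after  5: x0=0x60 x1=0xc8 x2=0x33 x3=0x6b x4=0x26  N=0 Z=0
after  6: x0=0x60 x1=0xc8 x2=0x33 x3=0x5d x4=0x26  N=0 Z=0
after  7: x0=0x60 x1=0xc8 x2=0x33 x3=0x59 x4=0x26  N=0 Z=0
-- IRQ taken; context saved, return-PC = 8 --
mismatch: x0: reported 0x61 vs actual 0x60

BAD = x0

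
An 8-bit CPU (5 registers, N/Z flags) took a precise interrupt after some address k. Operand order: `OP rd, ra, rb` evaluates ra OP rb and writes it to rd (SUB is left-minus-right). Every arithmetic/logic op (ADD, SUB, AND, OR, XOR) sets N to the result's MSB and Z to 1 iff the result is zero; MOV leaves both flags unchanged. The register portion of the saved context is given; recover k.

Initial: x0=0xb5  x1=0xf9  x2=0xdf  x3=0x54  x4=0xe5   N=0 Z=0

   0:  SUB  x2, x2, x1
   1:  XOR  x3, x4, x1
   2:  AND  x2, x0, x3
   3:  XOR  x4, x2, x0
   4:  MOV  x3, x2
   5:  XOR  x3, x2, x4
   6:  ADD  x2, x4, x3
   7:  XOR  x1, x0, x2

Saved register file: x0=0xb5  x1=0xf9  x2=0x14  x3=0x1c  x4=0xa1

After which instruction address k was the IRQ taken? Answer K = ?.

K = 3

after  0: x0=0xb5 x1=0xf9 x2=0xe6 x3=0x54 x4=0xe5  N=1 Z=0
after  1: x0=0xb5 x1=0xf9 x2=0xe6 x3=0x1c x4=0xe5  N=0 Z=0
after  2: x0=0xb5 x1=0xf9 x2=0x14 x3=0x1c x4=0xe5  N=0 Z=0
after  3: x0=0xb5 x1=0xf9 x2=0x14 x3=0x1c x4=0xa1  N=1 Z=0
-- IRQ taken; context saved, return-PC = 4 --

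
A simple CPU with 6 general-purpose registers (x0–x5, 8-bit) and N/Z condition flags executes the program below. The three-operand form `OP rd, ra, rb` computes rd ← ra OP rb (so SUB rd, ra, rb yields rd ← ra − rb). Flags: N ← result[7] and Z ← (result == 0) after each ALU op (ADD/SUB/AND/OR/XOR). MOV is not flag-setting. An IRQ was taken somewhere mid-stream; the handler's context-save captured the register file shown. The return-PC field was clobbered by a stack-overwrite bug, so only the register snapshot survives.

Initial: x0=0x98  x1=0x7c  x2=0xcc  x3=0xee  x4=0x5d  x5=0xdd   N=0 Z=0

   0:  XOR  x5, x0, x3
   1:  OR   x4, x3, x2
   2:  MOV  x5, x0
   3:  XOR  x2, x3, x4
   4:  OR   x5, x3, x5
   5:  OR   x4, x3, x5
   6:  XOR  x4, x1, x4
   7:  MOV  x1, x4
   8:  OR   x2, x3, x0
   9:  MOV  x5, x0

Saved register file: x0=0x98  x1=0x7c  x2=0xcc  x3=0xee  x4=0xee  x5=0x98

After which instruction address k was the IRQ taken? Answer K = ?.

K = 2

after  0: x0=0x98 x1=0x7c x2=0xcc x3=0xee x4=0x5d x5=0x76  N=0 Z=0
after  1: x0=0x98 x1=0x7c x2=0xcc x3=0xee x4=0xee x5=0x76  N=1 Z=0
after  2: x0=0x98 x1=0x7c x2=0xcc x3=0xee x4=0xee x5=0x98  N=1 Z=0
-- IRQ taken; context saved, return-PC = 3 --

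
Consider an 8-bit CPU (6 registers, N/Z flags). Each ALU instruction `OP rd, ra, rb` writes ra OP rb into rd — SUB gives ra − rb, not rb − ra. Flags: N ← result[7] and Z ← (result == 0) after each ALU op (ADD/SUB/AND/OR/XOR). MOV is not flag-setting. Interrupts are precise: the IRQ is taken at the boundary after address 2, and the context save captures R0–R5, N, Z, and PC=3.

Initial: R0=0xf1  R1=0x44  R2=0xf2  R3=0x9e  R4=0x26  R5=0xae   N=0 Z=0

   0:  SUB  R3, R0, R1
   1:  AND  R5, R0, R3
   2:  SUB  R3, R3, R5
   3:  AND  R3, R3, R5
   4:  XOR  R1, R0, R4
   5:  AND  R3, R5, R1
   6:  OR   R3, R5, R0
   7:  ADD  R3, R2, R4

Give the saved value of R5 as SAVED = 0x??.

after  0: R0=0xf1 R1=0x44 R2=0xf2 R3=0xad R4=0x26 R5=0xae  N=1 Z=0
after  1: R0=0xf1 R1=0x44 R2=0xf2 R3=0xad R4=0x26 R5=0xa1  N=1 Z=0
after  2: R0=0xf1 R1=0x44 R2=0xf2 R3=0x0c R4=0x26 R5=0xa1  N=0 Z=0
-- IRQ taken; context saved, return-PC = 3 --

SAVED = 0xa1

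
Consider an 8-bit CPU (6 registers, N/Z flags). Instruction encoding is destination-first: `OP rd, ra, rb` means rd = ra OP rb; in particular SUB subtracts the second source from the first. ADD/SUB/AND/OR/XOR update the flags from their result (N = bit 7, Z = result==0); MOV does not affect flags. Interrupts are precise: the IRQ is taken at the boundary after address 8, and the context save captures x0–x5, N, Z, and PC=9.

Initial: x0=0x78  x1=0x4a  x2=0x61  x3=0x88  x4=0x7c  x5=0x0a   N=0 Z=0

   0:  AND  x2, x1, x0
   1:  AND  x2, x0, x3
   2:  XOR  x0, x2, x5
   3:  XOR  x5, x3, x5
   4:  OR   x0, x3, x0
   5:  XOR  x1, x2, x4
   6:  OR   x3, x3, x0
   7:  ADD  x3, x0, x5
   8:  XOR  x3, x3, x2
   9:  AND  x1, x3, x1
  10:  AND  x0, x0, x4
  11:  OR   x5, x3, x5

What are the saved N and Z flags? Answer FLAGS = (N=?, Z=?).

after  0: x0=0x78 x1=0x4a x2=0x48 x3=0x88 x4=0x7c x5=0x0a  N=0 Z=0
after  1: x0=0x78 x1=0x4a x2=0x08 x3=0x88 x4=0x7c x5=0x0a  N=0 Z=0
after  2: x0=0x02 x1=0x4a x2=0x08 x3=0x88 x4=0x7c x5=0x0a  N=0 Z=0
after  3: x0=0x02 x1=0x4a x2=0x08 x3=0x88 x4=0x7c x5=0x82  N=1 Z=0
after  4: x0=0x8a x1=0x4a x2=0x08 x3=0x88 x4=0x7c x5=0x82  N=1 Z=0
after  5: x0=0x8a x1=0x74 x2=0x08 x3=0x88 x4=0x7c x5=0x82  N=0 Z=0
after  6: x0=0x8a x1=0x74 x2=0x08 x3=0x8a x4=0x7c x5=0x82  N=1 Z=0
after  7: x0=0x8a x1=0x74 x2=0x08 x3=0x0c x4=0x7c x5=0x82  N=0 Z=0
after  8: x0=0x8a x1=0x74 x2=0x08 x3=0x04 x4=0x7c x5=0x82  N=0 Z=0
-- IRQ taken; context saved, return-PC = 9 --

FLAGS = (N=0, Z=0)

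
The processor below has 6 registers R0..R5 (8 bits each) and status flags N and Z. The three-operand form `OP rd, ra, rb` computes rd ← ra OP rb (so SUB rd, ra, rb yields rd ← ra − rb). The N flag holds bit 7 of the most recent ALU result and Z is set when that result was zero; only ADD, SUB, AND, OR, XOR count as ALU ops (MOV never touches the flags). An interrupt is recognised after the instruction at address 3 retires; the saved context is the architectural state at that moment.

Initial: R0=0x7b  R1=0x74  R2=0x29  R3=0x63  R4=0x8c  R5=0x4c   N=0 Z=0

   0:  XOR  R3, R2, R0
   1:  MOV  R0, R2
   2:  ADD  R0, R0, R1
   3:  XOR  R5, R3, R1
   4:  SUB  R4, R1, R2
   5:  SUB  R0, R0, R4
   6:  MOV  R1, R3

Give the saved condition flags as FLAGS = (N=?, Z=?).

after  0: R0=0x7b R1=0x74 R2=0x29 R3=0x52 R4=0x8c R5=0x4c  N=0 Z=0
after  1: R0=0x29 R1=0x74 R2=0x29 R3=0x52 R4=0x8c R5=0x4c  N=0 Z=0
after  2: R0=0x9d R1=0x74 R2=0x29 R3=0x52 R4=0x8c R5=0x4c  N=1 Z=0
after  3: R0=0x9d R1=0x74 R2=0x29 R3=0x52 R4=0x8c R5=0x26  N=0 Z=0
-- IRQ taken; context saved, return-PC = 4 --

FLAGS = (N=0, Z=0)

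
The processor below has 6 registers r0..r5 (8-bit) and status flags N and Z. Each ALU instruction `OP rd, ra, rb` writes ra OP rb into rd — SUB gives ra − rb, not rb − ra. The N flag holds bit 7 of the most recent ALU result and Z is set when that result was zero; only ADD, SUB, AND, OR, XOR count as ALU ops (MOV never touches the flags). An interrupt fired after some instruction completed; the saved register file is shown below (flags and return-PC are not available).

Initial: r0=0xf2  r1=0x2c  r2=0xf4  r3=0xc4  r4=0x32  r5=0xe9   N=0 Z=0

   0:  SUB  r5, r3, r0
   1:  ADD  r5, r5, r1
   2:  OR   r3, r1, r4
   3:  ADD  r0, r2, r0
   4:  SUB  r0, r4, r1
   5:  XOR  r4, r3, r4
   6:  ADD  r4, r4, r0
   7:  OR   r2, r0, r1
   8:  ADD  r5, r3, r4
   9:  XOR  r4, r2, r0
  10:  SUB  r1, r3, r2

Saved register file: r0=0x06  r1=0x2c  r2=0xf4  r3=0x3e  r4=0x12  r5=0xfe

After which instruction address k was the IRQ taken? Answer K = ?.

K = 6

after  0: r0=0xf2 r1=0x2c r2=0xf4 r3=0xc4 r4=0x32 r5=0xd2  N=1 Z=0
after  1: r0=0xf2 r1=0x2c r2=0xf4 r3=0xc4 r4=0x32 r5=0xfe  N=1 Z=0
after  2: r0=0xf2 r1=0x2c r2=0xf4 r3=0x3e r4=0x32 r5=0xfe  N=0 Z=0
after  3: r0=0xe6 r1=0x2c r2=0xf4 r3=0x3e r4=0x32 r5=0xfe  N=1 Z=0
after  4: r0=0x06 r1=0x2c r2=0xf4 r3=0x3e r4=0x32 r5=0xfe  N=0 Z=0
after  5: r0=0x06 r1=0x2c r2=0xf4 r3=0x3e r4=0x0c r5=0xfe  N=0 Z=0
after  6: r0=0x06 r1=0x2c r2=0xf4 r3=0x3e r4=0x12 r5=0xfe  N=0 Z=0
-- IRQ taken; context saved, return-PC = 7 --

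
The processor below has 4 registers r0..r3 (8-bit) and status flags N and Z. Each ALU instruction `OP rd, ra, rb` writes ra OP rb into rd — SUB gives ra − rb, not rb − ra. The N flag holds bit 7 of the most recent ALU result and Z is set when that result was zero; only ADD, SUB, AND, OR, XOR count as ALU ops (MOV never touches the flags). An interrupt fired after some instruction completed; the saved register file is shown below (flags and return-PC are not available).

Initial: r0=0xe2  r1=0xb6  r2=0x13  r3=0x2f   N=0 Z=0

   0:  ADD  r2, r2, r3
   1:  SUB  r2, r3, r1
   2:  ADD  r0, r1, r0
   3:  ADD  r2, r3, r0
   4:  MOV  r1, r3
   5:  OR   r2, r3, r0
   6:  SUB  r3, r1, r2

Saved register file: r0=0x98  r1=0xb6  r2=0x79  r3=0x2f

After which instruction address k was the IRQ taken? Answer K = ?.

after  0: r0=0xe2 r1=0xb6 r2=0x42 r3=0x2f  N=0 Z=0
after  1: r0=0xe2 r1=0xb6 r2=0x79 r3=0x2f  N=0 Z=0
after  2: r0=0x98 r1=0xb6 r2=0x79 r3=0x2f  N=1 Z=0
-- IRQ taken; context saved, return-PC = 3 --

K = 2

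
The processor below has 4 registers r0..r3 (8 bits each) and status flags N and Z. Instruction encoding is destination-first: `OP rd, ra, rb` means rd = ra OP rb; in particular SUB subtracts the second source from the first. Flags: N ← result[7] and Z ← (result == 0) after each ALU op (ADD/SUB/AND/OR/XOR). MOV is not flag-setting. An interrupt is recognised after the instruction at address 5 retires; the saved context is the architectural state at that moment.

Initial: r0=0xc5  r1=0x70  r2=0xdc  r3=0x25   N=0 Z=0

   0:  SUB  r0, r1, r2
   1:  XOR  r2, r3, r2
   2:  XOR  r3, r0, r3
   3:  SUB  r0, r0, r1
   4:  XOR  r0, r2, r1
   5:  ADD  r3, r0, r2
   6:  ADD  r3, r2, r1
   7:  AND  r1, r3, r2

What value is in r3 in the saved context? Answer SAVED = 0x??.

after  0: r0=0x94 r1=0x70 r2=0xdc r3=0x25  N=1 Z=0
after  1: r0=0x94 r1=0x70 r2=0xf9 r3=0x25  N=1 Z=0
after  2: r0=0x94 r1=0x70 r2=0xf9 r3=0xb1  N=1 Z=0
after  3: r0=0x24 r1=0x70 r2=0xf9 r3=0xb1  N=0 Z=0
after  4: r0=0x89 r1=0x70 r2=0xf9 r3=0xb1  N=1 Z=0
after  5: r0=0x89 r1=0x70 r2=0xf9 r3=0x82  N=1 Z=0
-- IRQ taken; context saved, return-PC = 6 --

SAVED = 0x82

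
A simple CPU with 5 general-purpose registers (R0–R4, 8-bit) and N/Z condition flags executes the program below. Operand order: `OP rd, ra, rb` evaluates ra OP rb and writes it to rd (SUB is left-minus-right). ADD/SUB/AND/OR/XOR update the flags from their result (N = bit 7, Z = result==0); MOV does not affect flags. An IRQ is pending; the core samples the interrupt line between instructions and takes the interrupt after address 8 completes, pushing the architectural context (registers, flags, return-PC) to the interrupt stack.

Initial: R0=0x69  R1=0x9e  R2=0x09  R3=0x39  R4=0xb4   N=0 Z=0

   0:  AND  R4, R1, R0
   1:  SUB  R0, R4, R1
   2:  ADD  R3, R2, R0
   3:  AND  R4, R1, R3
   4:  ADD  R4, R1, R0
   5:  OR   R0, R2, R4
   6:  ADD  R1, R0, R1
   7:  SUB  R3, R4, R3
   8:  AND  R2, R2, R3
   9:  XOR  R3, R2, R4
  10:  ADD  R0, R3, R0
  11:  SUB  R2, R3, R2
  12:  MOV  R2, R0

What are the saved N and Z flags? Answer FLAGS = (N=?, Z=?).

after  0: R0=0x69 R1=0x9e R2=0x09 R3=0x39 R4=0x08  N=0 Z=0
after  1: R0=0x6a R1=0x9e R2=0x09 R3=0x39 R4=0x08  N=0 Z=0
after  2: R0=0x6a R1=0x9e R2=0x09 R3=0x73 R4=0x08  N=0 Z=0
after  3: R0=0x6a R1=0x9e R2=0x09 R3=0x73 R4=0x12  N=0 Z=0
after  4: R0=0x6a R1=0x9e R2=0x09 R3=0x73 R4=0x08  N=0 Z=0
after  5: R0=0x09 R1=0x9e R2=0x09 R3=0x73 R4=0x08  N=0 Z=0
after  6: R0=0x09 R1=0xa7 R2=0x09 R3=0x73 R4=0x08  N=1 Z=0
after  7: R0=0x09 R1=0xa7 R2=0x09 R3=0x95 R4=0x08  N=1 Z=0
after  8: R0=0x09 R1=0xa7 R2=0x01 R3=0x95 R4=0x08  N=0 Z=0
-- IRQ taken; context saved, return-PC = 9 --

FLAGS = (N=0, Z=0)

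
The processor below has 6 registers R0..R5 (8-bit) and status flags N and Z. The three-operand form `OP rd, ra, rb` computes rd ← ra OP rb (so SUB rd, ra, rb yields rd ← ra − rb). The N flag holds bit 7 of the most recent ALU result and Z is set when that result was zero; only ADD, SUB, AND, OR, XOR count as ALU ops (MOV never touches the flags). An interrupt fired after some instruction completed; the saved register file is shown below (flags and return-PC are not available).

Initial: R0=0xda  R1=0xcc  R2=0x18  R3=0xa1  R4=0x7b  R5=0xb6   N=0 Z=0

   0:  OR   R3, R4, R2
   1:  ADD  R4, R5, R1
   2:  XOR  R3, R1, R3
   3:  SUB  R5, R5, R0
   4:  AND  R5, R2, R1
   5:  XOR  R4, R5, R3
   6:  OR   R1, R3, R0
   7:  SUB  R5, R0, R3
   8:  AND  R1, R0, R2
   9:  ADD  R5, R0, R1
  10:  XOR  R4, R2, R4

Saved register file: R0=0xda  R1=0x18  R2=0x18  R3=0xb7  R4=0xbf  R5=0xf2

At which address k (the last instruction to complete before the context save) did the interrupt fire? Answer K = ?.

after  0: R0=0xda R1=0xcc R2=0x18 R3=0x7b R4=0x7b R5=0xb6  N=0 Z=0
after  1: R0=0xda R1=0xcc R2=0x18 R3=0x7b R4=0x82 R5=0xb6  N=1 Z=0
after  2: R0=0xda R1=0xcc R2=0x18 R3=0xb7 R4=0x82 R5=0xb6  N=1 Z=0
after  3: R0=0xda R1=0xcc R2=0x18 R3=0xb7 R4=0x82 R5=0xdc  N=1 Z=0
after  4: R0=0xda R1=0xcc R2=0x18 R3=0xb7 R4=0x82 R5=0x08  N=0 Z=0
after  5: R0=0xda R1=0xcc R2=0x18 R3=0xb7 R4=0xbf R5=0x08  N=1 Z=0
after  6: R0=0xda R1=0xff R2=0x18 R3=0xb7 R4=0xbf R5=0x08  N=1 Z=0
after  7: R0=0xda R1=0xff R2=0x18 R3=0xb7 R4=0xbf R5=0x23  N=0 Z=0
after  8: R0=0xda R1=0x18 R2=0x18 R3=0xb7 R4=0xbf R5=0x23  N=0 Z=0
after  9: R0=0xda R1=0x18 R2=0x18 R3=0xb7 R4=0xbf R5=0xf2  N=1 Z=0
-- IRQ taken; context saved, return-PC = 10 --

K = 9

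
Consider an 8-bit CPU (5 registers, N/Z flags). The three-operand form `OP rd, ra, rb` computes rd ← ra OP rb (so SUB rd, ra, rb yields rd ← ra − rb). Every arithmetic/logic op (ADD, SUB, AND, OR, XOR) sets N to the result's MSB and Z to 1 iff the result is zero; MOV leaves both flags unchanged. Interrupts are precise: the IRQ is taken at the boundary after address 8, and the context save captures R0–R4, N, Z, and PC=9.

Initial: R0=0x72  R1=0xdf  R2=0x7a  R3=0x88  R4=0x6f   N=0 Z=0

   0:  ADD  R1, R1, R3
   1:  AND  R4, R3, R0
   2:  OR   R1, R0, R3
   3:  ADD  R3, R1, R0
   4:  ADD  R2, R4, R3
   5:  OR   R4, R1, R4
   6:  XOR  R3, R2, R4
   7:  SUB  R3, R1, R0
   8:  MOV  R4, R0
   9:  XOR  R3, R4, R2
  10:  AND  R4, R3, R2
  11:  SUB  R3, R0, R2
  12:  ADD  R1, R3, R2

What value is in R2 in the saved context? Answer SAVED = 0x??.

after  0: R0=0x72 R1=0x67 R2=0x7a R3=0x88 R4=0x6f  N=0 Z=0
after  1: R0=0x72 R1=0x67 R2=0x7a R3=0x88 R4=0x00  N=0 Z=1
after  2: R0=0x72 R1=0xfa R2=0x7a R3=0x88 R4=0x00  N=1 Z=0
after  3: R0=0x72 R1=0xfa R2=0x7a R3=0x6c R4=0x00  N=0 Z=0
after  4: R0=0x72 R1=0xfa R2=0x6c R3=0x6c R4=0x00  N=0 Z=0
after  5: R0=0x72 R1=0xfa R2=0x6c R3=0x6c R4=0xfa  N=1 Z=0
after  6: R0=0x72 R1=0xfa R2=0x6c R3=0x96 R4=0xfa  N=1 Z=0
after  7: R0=0x72 R1=0xfa R2=0x6c R3=0x88 R4=0xfa  N=1 Z=0
after  8: R0=0x72 R1=0xfa R2=0x6c R3=0x88 R4=0x72  N=1 Z=0
-- IRQ taken; context saved, return-PC = 9 --

SAVED = 0x6c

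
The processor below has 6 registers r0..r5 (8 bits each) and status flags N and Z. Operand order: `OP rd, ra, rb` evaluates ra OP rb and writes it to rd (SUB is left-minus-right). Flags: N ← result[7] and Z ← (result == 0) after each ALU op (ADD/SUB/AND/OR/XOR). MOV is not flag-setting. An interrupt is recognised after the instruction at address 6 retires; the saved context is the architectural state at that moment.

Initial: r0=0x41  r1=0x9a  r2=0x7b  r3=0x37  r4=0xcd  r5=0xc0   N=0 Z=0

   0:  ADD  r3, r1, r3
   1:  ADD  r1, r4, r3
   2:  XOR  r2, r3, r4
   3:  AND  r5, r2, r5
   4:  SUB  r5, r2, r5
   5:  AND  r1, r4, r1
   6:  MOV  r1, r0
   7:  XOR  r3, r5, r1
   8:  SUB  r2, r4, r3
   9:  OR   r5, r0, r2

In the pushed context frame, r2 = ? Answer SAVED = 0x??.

SAVED = 0x1c

after  0: r0=0x41 r1=0x9a r2=0x7b r3=0xd1 r4=0xcd r5=0xc0  N=1 Z=0
after  1: r0=0x41 r1=0x9e r2=0x7b r3=0xd1 r4=0xcd r5=0xc0  N=1 Z=0
after  2: r0=0x41 r1=0x9e r2=0x1c r3=0xd1 r4=0xcd r5=0xc0  N=0 Z=0
after  3: r0=0x41 r1=0x9e r2=0x1c r3=0xd1 r4=0xcd r5=0x00  N=0 Z=1
after  4: r0=0x41 r1=0x9e r2=0x1c r3=0xd1 r4=0xcd r5=0x1c  N=0 Z=0
after  5: r0=0x41 r1=0x8c r2=0x1c r3=0xd1 r4=0xcd r5=0x1c  N=1 Z=0
after  6: r0=0x41 r1=0x41 r2=0x1c r3=0xd1 r4=0xcd r5=0x1c  N=1 Z=0
-- IRQ taken; context saved, return-PC = 7 --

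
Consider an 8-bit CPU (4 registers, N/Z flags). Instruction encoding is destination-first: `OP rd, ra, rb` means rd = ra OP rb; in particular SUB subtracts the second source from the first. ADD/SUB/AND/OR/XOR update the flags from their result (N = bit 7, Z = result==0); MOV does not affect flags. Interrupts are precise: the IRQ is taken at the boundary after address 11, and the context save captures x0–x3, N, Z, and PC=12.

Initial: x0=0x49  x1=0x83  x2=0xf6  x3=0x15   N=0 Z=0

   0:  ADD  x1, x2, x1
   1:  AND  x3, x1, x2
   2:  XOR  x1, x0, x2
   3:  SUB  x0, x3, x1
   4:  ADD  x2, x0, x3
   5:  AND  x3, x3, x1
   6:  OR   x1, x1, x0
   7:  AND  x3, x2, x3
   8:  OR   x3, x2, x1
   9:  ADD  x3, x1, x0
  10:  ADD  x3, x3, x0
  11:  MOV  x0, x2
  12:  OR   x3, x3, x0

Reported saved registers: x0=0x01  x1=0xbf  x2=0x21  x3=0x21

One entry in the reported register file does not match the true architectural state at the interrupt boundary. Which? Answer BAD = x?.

after  0: x0=0x49 x1=0x79 x2=0xf6 x3=0x15  N=0 Z=0
after  1: x0=0x49 x1=0x79 x2=0xf6 x3=0x70  N=0 Z=0
after  2: x0=0x49 x1=0xbf x2=0xf6 x3=0x70  N=1 Z=0
after  3: x0=0xb1 x1=0xbf x2=0xf6 x3=0x70  N=1 Z=0
after  4: x0=0xb1 x1=0xbf x2=0x21 x3=0x70  N=0 Z=0
after  5: x0=0xb1 x1=0xbf x2=0x21 x3=0x30  N=0 Z=0
after  6: x0=0xb1 x1=0xbf x2=0x21 x3=0x30  N=1 Z=0
after  7: x0=0xb1 x1=0xbf x2=0x21 x3=0x20  N=0 Z=0
after  8: x0=0xb1 x1=0xbf x2=0x21 x3=0xbf  N=1 Z=0
after  9: x0=0xb1 x1=0xbf x2=0x21 x3=0x70  N=0 Z=0
after 10: x0=0xb1 x1=0xbf x2=0x21 x3=0x21  N=0 Z=0
after 11: x0=0x21 x1=0xbf x2=0x21 x3=0x21  N=0 Z=0
-- IRQ taken; context saved, return-PC = 12 --
mismatch: x0: reported 0x01 vs actual 0x21

BAD = x0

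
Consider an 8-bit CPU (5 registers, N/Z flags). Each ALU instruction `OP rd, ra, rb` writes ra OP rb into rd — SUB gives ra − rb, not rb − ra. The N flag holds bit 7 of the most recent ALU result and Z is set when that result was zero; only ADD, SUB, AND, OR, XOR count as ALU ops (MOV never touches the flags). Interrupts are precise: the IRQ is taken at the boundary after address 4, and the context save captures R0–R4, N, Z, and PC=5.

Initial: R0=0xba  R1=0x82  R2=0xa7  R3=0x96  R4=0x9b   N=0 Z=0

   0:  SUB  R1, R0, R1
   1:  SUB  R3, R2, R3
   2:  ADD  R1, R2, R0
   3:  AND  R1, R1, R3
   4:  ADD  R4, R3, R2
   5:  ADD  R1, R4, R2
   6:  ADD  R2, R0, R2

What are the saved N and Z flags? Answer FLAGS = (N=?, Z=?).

FLAGS = (N=1, Z=0)

after  0: R0=0xba R1=0x38 R2=0xa7 R3=0x96 R4=0x9b  N=0 Z=0
after  1: R0=0xba R1=0x38 R2=0xa7 R3=0x11 R4=0x9b  N=0 Z=0
after  2: R0=0xba R1=0x61 R2=0xa7 R3=0x11 R4=0x9b  N=0 Z=0
after  3: R0=0xba R1=0x01 R2=0xa7 R3=0x11 R4=0x9b  N=0 Z=0
after  4: R0=0xba R1=0x01 R2=0xa7 R3=0x11 R4=0xb8  N=1 Z=0
-- IRQ taken; context saved, return-PC = 5 --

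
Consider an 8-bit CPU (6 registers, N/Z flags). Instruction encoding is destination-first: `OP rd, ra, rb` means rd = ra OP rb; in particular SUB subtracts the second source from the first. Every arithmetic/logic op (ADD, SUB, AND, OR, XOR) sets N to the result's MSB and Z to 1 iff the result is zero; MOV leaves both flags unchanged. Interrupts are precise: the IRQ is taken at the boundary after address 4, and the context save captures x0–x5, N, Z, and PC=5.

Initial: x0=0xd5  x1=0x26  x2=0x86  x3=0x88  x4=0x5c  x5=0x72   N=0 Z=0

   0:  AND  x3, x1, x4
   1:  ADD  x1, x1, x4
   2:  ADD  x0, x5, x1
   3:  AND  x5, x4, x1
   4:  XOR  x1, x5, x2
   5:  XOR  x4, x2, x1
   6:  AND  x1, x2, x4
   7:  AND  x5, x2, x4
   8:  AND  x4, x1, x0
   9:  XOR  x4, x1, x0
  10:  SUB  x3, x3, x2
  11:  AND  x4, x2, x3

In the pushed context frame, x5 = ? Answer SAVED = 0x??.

SAVED = 0x00

after  0: x0=0xd5 x1=0x26 x2=0x86 x3=0x04 x4=0x5c x5=0x72  N=0 Z=0
after  1: x0=0xd5 x1=0x82 x2=0x86 x3=0x04 x4=0x5c x5=0x72  N=1 Z=0
after  2: x0=0xf4 x1=0x82 x2=0x86 x3=0x04 x4=0x5c x5=0x72  N=1 Z=0
after  3: x0=0xf4 x1=0x82 x2=0x86 x3=0x04 x4=0x5c x5=0x00  N=0 Z=1
after  4: x0=0xf4 x1=0x86 x2=0x86 x3=0x04 x4=0x5c x5=0x00  N=1 Z=0
-- IRQ taken; context saved, return-PC = 5 --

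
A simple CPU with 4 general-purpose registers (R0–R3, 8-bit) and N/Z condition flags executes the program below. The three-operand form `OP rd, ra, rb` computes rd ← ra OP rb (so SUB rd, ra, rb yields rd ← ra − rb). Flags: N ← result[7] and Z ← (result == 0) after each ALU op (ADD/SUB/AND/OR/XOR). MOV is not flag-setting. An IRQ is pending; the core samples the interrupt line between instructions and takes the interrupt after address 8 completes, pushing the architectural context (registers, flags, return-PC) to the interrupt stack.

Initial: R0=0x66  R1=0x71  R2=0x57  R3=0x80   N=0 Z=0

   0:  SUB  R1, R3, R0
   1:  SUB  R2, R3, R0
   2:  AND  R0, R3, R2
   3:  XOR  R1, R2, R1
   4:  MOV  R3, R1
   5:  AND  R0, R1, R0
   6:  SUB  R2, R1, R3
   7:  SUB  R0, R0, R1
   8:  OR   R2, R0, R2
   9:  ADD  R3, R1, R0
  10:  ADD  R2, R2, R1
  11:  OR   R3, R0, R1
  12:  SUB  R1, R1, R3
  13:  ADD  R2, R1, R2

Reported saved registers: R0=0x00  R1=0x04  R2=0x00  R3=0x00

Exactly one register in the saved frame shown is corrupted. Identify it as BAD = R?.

BAD = R1

after  0: R0=0x66 R1=0x1a R2=0x57 R3=0x80  N=0 Z=0
after  1: R0=0x66 R1=0x1a R2=0x1a R3=0x80  N=0 Z=0
after  2: R0=0x00 R1=0x1a R2=0x1a R3=0x80  N=0 Z=1
after  3: R0=0x00 R1=0x00 R2=0x1a R3=0x80  N=0 Z=1
after  4: R0=0x00 R1=0x00 R2=0x1a R3=0x00  N=0 Z=1
after  5: R0=0x00 R1=0x00 R2=0x1a R3=0x00  N=0 Z=1
after  6: R0=0x00 R1=0x00 R2=0x00 R3=0x00  N=0 Z=1
after  7: R0=0x00 R1=0x00 R2=0x00 R3=0x00  N=0 Z=1
after  8: R0=0x00 R1=0x00 R2=0x00 R3=0x00  N=0 Z=1
-- IRQ taken; context saved, return-PC = 9 --
mismatch: R1: reported 0x04 vs actual 0x00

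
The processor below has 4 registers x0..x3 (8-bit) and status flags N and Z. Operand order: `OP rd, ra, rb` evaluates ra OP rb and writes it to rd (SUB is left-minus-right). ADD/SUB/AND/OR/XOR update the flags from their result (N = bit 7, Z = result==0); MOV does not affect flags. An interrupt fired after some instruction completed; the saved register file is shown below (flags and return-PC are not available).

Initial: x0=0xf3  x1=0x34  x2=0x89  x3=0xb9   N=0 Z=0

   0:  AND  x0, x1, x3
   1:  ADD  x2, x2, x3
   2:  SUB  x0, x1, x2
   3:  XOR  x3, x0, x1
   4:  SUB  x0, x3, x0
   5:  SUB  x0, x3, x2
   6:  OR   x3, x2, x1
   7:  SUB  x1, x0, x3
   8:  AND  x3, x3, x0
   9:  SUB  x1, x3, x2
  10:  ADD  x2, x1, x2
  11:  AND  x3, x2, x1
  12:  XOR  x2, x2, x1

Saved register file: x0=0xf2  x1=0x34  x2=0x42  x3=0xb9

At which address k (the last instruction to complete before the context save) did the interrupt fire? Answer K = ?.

K = 2

after  0: x0=0x30 x1=0x34 x2=0x89 x3=0xb9  N=0 Z=0
after  1: x0=0x30 x1=0x34 x2=0x42 x3=0xb9  N=0 Z=0
after  2: x0=0xf2 x1=0x34 x2=0x42 x3=0xb9  N=1 Z=0
-- IRQ taken; context saved, return-PC = 3 --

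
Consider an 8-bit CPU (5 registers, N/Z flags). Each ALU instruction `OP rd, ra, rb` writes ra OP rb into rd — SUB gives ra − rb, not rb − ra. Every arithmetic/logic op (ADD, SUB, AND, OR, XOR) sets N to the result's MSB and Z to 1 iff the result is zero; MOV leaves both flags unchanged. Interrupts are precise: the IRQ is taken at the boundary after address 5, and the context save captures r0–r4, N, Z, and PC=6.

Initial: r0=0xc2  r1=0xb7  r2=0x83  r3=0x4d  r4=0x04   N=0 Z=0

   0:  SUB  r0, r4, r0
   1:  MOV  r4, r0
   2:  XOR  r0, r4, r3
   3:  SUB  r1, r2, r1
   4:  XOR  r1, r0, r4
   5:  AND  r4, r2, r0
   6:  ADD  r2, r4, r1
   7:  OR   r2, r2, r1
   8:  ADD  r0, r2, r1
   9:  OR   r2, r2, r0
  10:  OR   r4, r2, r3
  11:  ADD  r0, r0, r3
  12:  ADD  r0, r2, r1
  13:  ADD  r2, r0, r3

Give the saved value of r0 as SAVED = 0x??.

after  0: r0=0x42 r1=0xb7 r2=0x83 r3=0x4d r4=0x04  N=0 Z=0
after  1: r0=0x42 r1=0xb7 r2=0x83 r3=0x4d r4=0x42  N=0 Z=0
after  2: r0=0x0f r1=0xb7 r2=0x83 r3=0x4d r4=0x42  N=0 Z=0
after  3: r0=0x0f r1=0xcc r2=0x83 r3=0x4d r4=0x42  N=1 Z=0
after  4: r0=0x0f r1=0x4d r2=0x83 r3=0x4d r4=0x42  N=0 Z=0
after  5: r0=0x0f r1=0x4d r2=0x83 r3=0x4d r4=0x03  N=0 Z=0
-- IRQ taken; context saved, return-PC = 6 --

SAVED = 0x0f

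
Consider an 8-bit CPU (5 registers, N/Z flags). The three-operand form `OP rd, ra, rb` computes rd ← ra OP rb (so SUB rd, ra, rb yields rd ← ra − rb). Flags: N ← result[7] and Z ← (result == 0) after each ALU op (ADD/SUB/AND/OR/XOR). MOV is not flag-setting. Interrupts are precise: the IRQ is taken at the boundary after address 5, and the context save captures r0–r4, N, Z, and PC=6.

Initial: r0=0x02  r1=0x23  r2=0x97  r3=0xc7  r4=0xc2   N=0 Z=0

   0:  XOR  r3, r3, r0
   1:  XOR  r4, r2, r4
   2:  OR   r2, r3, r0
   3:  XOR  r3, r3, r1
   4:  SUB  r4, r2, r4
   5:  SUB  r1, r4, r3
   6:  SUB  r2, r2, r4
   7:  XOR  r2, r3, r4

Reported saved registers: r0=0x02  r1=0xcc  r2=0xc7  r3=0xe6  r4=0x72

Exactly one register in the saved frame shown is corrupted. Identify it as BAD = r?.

after  0: r0=0x02 r1=0x23 r2=0x97 r3=0xc5 r4=0xc2  N=1 Z=0
after  1: r0=0x02 r1=0x23 r2=0x97 r3=0xc5 r4=0x55  N=0 Z=0
after  2: r0=0x02 r1=0x23 r2=0xc7 r3=0xc5 r4=0x55  N=1 Z=0
after  3: r0=0x02 r1=0x23 r2=0xc7 r3=0xe6 r4=0x55  N=1 Z=0
after  4: r0=0x02 r1=0x23 r2=0xc7 r3=0xe6 r4=0x72  N=0 Z=0
after  5: r0=0x02 r1=0x8c r2=0xc7 r3=0xe6 r4=0x72  N=1 Z=0
-- IRQ taken; context saved, return-PC = 6 --
mismatch: r1: reported 0xcc vs actual 0x8c

BAD = r1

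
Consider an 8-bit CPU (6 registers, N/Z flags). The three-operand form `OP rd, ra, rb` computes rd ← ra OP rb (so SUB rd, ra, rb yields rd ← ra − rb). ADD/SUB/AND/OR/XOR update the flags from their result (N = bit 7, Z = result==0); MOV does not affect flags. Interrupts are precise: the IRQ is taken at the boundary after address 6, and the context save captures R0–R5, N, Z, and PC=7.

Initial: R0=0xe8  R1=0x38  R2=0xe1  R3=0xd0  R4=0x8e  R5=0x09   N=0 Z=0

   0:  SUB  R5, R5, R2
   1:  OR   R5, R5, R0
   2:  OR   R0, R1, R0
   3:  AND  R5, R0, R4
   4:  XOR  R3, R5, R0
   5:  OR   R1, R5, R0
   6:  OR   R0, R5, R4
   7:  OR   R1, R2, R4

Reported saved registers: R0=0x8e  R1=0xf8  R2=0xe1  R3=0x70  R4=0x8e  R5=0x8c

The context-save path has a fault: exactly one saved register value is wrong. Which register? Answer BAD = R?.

after  0: R0=0xe8 R1=0x38 R2=0xe1 R3=0xd0 R4=0x8e R5=0x28  N=0 Z=0
after  1: R0=0xe8 R1=0x38 R2=0xe1 R3=0xd0 R4=0x8e R5=0xe8  N=1 Z=0
after  2: R0=0xf8 R1=0x38 R2=0xe1 R3=0xd0 R4=0x8e R5=0xe8  N=1 Z=0
after  3: R0=0xf8 R1=0x38 R2=0xe1 R3=0xd0 R4=0x8e R5=0x88  N=1 Z=0
after  4: R0=0xf8 R1=0x38 R2=0xe1 R3=0x70 R4=0x8e R5=0x88  N=0 Z=0
after  5: R0=0xf8 R1=0xf8 R2=0xe1 R3=0x70 R4=0x8e R5=0x88  N=1 Z=0
after  6: R0=0x8e R1=0xf8 R2=0xe1 R3=0x70 R4=0x8e R5=0x88  N=1 Z=0
-- IRQ taken; context saved, return-PC = 7 --
mismatch: R5: reported 0x8c vs actual 0x88

BAD = R5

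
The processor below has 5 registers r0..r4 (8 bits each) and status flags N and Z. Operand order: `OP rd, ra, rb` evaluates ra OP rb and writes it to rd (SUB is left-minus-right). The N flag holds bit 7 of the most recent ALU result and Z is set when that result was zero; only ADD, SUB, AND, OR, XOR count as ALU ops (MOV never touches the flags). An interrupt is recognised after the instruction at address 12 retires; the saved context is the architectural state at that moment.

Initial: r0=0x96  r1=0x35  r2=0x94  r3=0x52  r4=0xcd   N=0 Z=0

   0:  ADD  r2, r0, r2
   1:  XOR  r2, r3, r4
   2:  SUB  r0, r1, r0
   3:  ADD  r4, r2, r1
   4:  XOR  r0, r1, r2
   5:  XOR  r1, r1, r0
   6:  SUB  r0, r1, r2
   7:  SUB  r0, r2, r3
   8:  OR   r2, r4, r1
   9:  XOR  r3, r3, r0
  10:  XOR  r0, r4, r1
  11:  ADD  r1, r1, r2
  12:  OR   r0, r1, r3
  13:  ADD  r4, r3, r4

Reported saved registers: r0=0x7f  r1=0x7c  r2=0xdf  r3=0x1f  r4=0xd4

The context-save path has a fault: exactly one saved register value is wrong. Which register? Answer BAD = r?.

BAD = r1

after  0: r0=0x96 r1=0x35 r2=0x2a r3=0x52 r4=0xcd  N=0 Z=0
after  1: r0=0x96 r1=0x35 r2=0x9f r3=0x52 r4=0xcd  N=1 Z=0
after  2: r0=0x9f r1=0x35 r2=0x9f r3=0x52 r4=0xcd  N=1 Z=0
after  3: r0=0x9f r1=0x35 r2=0x9f r3=0x52 r4=0xd4  N=1 Z=0
after  4: r0=0xaa r1=0x35 r2=0x9f r3=0x52 r4=0xd4  N=1 Z=0
after  5: r0=0xaa r1=0x9f r2=0x9f r3=0x52 r4=0xd4  N=1 Z=0
after  6: r0=0x00 r1=0x9f r2=0x9f r3=0x52 r4=0xd4  N=0 Z=1
after  7: r0=0x4d r1=0x9f r2=0x9f r3=0x52 r4=0xd4  N=0 Z=0
after  8: r0=0x4d r1=0x9f r2=0xdf r3=0x52 r4=0xd4  N=1 Z=0
after  9: r0=0x4d r1=0x9f r2=0xdf r3=0x1f r4=0xd4  N=0 Z=0
after 10: r0=0x4b r1=0x9f r2=0xdf r3=0x1f r4=0xd4  N=0 Z=0
after 11: r0=0x4b r1=0x7e r2=0xdf r3=0x1f r4=0xd4  N=0 Z=0
after 12: r0=0x7f r1=0x7e r2=0xdf r3=0x1f r4=0xd4  N=0 Z=0
-- IRQ taken; context saved, return-PC = 13 --
mismatch: r1: reported 0x7c vs actual 0x7e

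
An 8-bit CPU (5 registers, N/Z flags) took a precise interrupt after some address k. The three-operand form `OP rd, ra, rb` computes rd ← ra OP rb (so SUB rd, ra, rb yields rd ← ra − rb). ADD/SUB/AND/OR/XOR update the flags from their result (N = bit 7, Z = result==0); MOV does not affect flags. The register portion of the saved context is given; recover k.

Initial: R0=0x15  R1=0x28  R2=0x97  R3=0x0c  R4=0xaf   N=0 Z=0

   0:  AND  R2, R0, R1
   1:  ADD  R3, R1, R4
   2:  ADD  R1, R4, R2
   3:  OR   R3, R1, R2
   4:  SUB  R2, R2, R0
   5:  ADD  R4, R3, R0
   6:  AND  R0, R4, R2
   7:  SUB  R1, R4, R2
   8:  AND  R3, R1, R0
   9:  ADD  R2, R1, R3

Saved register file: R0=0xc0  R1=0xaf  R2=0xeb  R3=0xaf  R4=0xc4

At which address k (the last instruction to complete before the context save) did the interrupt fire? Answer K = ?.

K = 6

after  0: R0=0x15 R1=0x28 R2=0x00 R3=0x0c R4=0xaf  N=0 Z=1
after  1: R0=0x15 R1=0x28 R2=0x00 R3=0xd7 R4=0xaf  N=1 Z=0
after  2: R0=0x15 R1=0xaf R2=0x00 R3=0xd7 R4=0xaf  N=1 Z=0
after  3: R0=0x15 R1=0xaf R2=0x00 R3=0xaf R4=0xaf  N=1 Z=0
after  4: R0=0x15 R1=0xaf R2=0xeb R3=0xaf R4=0xaf  N=1 Z=0
after  5: R0=0x15 R1=0xaf R2=0xeb R3=0xaf R4=0xc4  N=1 Z=0
after  6: R0=0xc0 R1=0xaf R2=0xeb R3=0xaf R4=0xc4  N=1 Z=0
-- IRQ taken; context saved, return-PC = 7 --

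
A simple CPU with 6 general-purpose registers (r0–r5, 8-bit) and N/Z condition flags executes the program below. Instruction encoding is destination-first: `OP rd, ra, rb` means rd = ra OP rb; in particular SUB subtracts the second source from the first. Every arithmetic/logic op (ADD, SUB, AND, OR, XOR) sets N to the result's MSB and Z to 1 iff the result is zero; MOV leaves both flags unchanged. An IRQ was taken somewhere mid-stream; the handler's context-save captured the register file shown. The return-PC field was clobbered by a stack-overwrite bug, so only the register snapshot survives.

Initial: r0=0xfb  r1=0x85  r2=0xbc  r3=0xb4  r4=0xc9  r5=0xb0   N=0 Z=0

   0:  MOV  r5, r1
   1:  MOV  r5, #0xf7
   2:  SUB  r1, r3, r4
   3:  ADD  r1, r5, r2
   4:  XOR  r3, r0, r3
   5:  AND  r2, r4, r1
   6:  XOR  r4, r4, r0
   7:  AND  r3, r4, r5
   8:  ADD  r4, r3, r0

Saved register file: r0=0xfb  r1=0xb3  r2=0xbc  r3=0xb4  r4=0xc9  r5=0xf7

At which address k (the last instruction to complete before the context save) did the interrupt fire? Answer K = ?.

K = 3

after  0: r0=0xfb r1=0x85 r2=0xbc r3=0xb4 r4=0xc9 r5=0x85  N=0 Z=0
after  1: r0=0xfb r1=0x85 r2=0xbc r3=0xb4 r4=0xc9 r5=0xf7  N=0 Z=0
after  2: r0=0xfb r1=0xeb r2=0xbc r3=0xb4 r4=0xc9 r5=0xf7  N=1 Z=0
after  3: r0=0xfb r1=0xb3 r2=0xbc r3=0xb4 r4=0xc9 r5=0xf7  N=1 Z=0
-- IRQ taken; context saved, return-PC = 4 --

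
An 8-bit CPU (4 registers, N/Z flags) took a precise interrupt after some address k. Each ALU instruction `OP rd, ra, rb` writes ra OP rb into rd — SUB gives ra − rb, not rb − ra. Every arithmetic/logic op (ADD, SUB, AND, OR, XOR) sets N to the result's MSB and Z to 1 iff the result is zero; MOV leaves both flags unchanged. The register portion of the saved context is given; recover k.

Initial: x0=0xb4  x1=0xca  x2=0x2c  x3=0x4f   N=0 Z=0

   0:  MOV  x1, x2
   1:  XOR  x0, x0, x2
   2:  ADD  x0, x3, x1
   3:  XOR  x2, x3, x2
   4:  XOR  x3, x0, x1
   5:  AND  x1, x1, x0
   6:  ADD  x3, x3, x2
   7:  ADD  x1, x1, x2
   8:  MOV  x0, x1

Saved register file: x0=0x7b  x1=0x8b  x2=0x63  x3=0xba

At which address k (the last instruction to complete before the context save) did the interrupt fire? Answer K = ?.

K = 7

after  0: x0=0xb4 x1=0x2c x2=0x2c x3=0x4f  N=0 Z=0
after  1: x0=0x98 x1=0x2c x2=0x2c x3=0x4f  N=1 Z=0
after  2: x0=0x7b x1=0x2c x2=0x2c x3=0x4f  N=0 Z=0
after  3: x0=0x7b x1=0x2c x2=0x63 x3=0x4f  N=0 Z=0
after  4: x0=0x7b x1=0x2c x2=0x63 x3=0x57  N=0 Z=0
after  5: x0=0x7b x1=0x28 x2=0x63 x3=0x57  N=0 Z=0
after  6: x0=0x7b x1=0x28 x2=0x63 x3=0xba  N=1 Z=0
after  7: x0=0x7b x1=0x8b x2=0x63 x3=0xba  N=1 Z=0
-- IRQ taken; context saved, return-PC = 8 --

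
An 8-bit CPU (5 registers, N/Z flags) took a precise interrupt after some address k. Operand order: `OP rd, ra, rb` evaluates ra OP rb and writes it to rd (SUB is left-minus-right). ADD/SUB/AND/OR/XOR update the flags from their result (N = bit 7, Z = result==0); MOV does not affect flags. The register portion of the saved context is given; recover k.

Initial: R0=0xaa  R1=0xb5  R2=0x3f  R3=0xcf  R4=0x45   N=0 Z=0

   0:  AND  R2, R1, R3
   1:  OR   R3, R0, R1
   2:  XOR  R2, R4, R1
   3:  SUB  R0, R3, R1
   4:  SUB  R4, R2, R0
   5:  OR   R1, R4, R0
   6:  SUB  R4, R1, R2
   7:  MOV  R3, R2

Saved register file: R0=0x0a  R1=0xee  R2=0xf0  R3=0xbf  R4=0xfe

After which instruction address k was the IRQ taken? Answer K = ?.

K = 6

after  0: R0=0xaa R1=0xb5 R2=0x85 R3=0xcf R4=0x45  N=1 Z=0
after  1: R0=0xaa R1=0xb5 R2=0x85 R3=0xbf R4=0x45  N=1 Z=0
after  2: R0=0xaa R1=0xb5 R2=0xf0 R3=0xbf R4=0x45  N=1 Z=0
after  3: R0=0x0a R1=0xb5 R2=0xf0 R3=0xbf R4=0x45  N=0 Z=0
after  4: R0=0x0a R1=0xb5 R2=0xf0 R3=0xbf R4=0xe6  N=1 Z=0
after  5: R0=0x0a R1=0xee R2=0xf0 R3=0xbf R4=0xe6  N=1 Z=0
after  6: R0=0x0a R1=0xee R2=0xf0 R3=0xbf R4=0xfe  N=1 Z=0
-- IRQ taken; context saved, return-PC = 7 --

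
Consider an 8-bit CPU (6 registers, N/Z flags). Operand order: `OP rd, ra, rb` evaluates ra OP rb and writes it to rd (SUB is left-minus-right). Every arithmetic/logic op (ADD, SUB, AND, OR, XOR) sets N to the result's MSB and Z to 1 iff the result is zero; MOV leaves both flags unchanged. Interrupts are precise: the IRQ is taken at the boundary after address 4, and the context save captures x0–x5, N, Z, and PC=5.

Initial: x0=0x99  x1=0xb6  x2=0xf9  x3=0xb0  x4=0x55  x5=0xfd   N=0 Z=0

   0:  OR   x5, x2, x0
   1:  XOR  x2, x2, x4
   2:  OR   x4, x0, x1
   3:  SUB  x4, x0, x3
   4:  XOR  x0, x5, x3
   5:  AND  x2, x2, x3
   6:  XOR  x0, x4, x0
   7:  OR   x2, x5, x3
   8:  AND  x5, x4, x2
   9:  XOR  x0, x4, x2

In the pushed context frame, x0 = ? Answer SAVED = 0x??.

SAVED = 0x49

after  0: x0=0x99 x1=0xb6 x2=0xf9 x3=0xb0 x4=0x55 x5=0xf9  N=1 Z=0
after  1: x0=0x99 x1=0xb6 x2=0xac x3=0xb0 x4=0x55 x5=0xf9  N=1 Z=0
after  2: x0=0x99 x1=0xb6 x2=0xac x3=0xb0 x4=0xbf x5=0xf9  N=1 Z=0
after  3: x0=0x99 x1=0xb6 x2=0xac x3=0xb0 x4=0xe9 x5=0xf9  N=1 Z=0
after  4: x0=0x49 x1=0xb6 x2=0xac x3=0xb0 x4=0xe9 x5=0xf9  N=0 Z=0
-- IRQ taken; context saved, return-PC = 5 --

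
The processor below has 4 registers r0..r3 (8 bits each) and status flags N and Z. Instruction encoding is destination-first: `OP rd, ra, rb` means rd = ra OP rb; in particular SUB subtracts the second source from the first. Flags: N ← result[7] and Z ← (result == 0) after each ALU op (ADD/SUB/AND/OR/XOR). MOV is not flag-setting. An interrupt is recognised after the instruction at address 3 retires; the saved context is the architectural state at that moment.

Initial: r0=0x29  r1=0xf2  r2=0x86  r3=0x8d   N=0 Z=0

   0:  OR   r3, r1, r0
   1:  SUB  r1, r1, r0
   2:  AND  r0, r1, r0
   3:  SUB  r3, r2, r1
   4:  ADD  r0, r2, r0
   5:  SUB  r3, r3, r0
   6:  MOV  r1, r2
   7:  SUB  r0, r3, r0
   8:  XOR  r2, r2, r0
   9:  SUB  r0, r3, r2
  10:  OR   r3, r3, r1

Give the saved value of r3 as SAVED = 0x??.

after  0: r0=0x29 r1=0xf2 r2=0x86 r3=0xfb  N=1 Z=0
after  1: r0=0x29 r1=0xc9 r2=0x86 r3=0xfb  N=1 Z=0
after  2: r0=0x09 r1=0xc9 r2=0x86 r3=0xfb  N=0 Z=0
after  3: r0=0x09 r1=0xc9 r2=0x86 r3=0xbd  N=1 Z=0
-- IRQ taken; context saved, return-PC = 4 --

SAVED = 0xbd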